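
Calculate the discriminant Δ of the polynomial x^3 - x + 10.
Δ = -2696

For a depressed cubic x^3 + p x + q the discriminant is Δ = -4 p^3 - 27 q^2 = -4*(-1)^3 - 27*(10)^2 = 4 - 2700 = -2696.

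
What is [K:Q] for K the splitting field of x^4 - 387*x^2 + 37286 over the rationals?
[K:Q] = 4

f factors as (x^2 - 181)(x^2 - 206); the splitting field is K = Q(sqrt(181), sqrt(206)). Since 181, 206, and 37286 are all non-squares in Q, the three subfields Q(sqrt(181)), Q(sqrt(206)), Q(sqrt(37286)) are distinct degree-2 extensions, so [K:Q] = 4 (Klein four Galois group).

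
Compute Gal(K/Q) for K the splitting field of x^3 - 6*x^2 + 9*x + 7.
Gal(K/Q) = S_3 (symmetric group of order 6)

Compute the discriminant of x^3 + (-6)*x^2 + (9)*x + (7): Δ = -2079. Since Δ is not a rational square, the Galois group is not contained in A_3; it must be the full S_3 (irreducibility of the cubic rules out anything smaller).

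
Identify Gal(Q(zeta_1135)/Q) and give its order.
|Gal(Q(zeta_1135)/Q)| = phi(1135) = 904; group ≅ (Z/1135Z)^* ≅ Z/4Z × Z/226Z

The n-th cyclotomic polynomial Φ_1135(x) is the minimal polynomial of zeta_1135 over Q and has degree phi(1135) = 904. So Q(zeta_1135) is a degree-904 Galois extension with Galois group (Z/1135Z)^*. By CRT, (Z/1135Z)^* ≅ (Z/5Z)^* × (Z/227Z)^*. Each prime-power unit group is (Z/5Z)^* ≅ Z/4Z; (Z/227Z)^* ≅ Z/226Z. Hence Gal(Q(zeta_1135)/Q) ≅ Z/4Z × Z/226Z.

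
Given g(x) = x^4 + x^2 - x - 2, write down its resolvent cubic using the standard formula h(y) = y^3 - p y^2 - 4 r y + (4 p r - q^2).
h(y) = y^3 - y^2 + 8*y - 9

Identify coefficients: p = 1, q = -1, r = -2.
Plug into h(y) = y^3 - p y^2 - 4 r y + (4 p r - q^2):
  h(y) = y^3 - (1) y^2 - 4*(-2) y + (4*(1)*(-2) - (-1)^2)
       = y^3 + (-1) y^2 + (8) y + (-9).
Simplifying: h(y) = y^3 - y^2 + 8*y - 9.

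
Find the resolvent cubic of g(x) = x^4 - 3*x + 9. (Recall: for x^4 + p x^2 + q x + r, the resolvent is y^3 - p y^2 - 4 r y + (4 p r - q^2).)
h(y) = y^3 - 36*y - 9

Identify coefficients: p = 0, q = -3, r = 9.
Plug into h(y) = y^3 - p y^2 - 4 r y + (4 p r - q^2):
  h(y) = y^3 - (0) y^2 - 4*(9) y + (4*(0)*(9) - (-3)^2)
       = y^3 + (0) y^2 + (-36) y + (-9).
Simplifying: h(y) = y^3 - 36*y - 9.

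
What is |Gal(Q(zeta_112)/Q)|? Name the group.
|Gal(Q(zeta_112)/Q)| = phi(112) = 48; group ≅ (Z/112Z)^* ≅ Z/2Z × Z/4Z × Z/6Z

The n-th cyclotomic polynomial Φ_112(x) is the minimal polynomial of zeta_112 over Q and has degree phi(112) = 48. So Q(zeta_112) is a degree-48 Galois extension with Galois group (Z/112Z)^*. By CRT, (Z/112Z)^* ≅ (Z/16Z)^* × (Z/7Z)^*. Each prime-power unit group is (Z/16Z)^* ≅ Z/2Z × Z/4Z; (Z/7Z)^* ≅ Z/6Z. Hence Gal(Q(zeta_112)/Q) ≅ Z/2Z × Z/4Z × Z/6Z.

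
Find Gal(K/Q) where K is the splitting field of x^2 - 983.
Gal(K/Q) = Z/2Z (cyclic of order 2)

x^2 - 983 is irreducible over Q since 983 is not a rational square. The splitting field Q(sqrt(983)) has degree 2 over Q, and its unique nontrivial automorphism is sqrt(983) ↦ -sqrt(983). Hence Gal(Q(sqrt(983))/Q) = Z/2Z.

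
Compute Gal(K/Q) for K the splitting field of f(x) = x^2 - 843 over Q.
Gal(K/Q) = Z/2Z (cyclic of order 2)

x^2 - 843 is irreducible over Q since 843 is not a rational square. The splitting field Q(sqrt(843)) has degree 2 over Q, and its unique nontrivial automorphism is sqrt(843) ↦ -sqrt(843). Hence Gal(Q(sqrt(843))/Q) = Z/2Z.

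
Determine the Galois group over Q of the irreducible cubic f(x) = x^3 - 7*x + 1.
Gal(K/Q) = S_3 (symmetric group of order 6)

Compute the discriminant of x^3 + (0)*x^2 + (-7)*x + (1): Δ = 1345. Since Δ is not a rational square, the Galois group is not contained in A_3; it must be the full S_3 (irreducibility of the cubic rules out anything smaller).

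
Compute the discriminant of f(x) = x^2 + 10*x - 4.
Δ = 116

For a quadratic a x^2 + b x + c the discriminant is Δ = b^2 - 4ac = (10)^2 - 4*(1)*(-4) = 100 - (-16) = 116.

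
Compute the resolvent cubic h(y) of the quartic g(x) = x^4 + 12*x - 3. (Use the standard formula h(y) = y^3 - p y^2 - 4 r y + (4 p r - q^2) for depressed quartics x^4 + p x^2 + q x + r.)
h(y) = y^3 + 12*y - 144

Identify coefficients: p = 0, q = 12, r = -3.
Plug into h(y) = y^3 - p y^2 - 4 r y + (4 p r - q^2):
  h(y) = y^3 - (0) y^2 - 4*(-3) y + (4*(0)*(-3) - (12)^2)
       = y^3 + (0) y^2 + (12) y + (-144).
Simplifying: h(y) = y^3 + 12*y - 144.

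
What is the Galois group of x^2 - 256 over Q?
Gal(K/Q) = trivial group (order 1)

x^2 - 256 factors as (x - 16)(x + 16) over Q, so its splitting field is Q itself and the Galois group is trivial.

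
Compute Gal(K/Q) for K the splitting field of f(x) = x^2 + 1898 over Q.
Gal(K/Q) = Z/2Z (cyclic of order 2)

x^2 + 1898 is irreducible over Q since -1898 is not a rational square. The splitting field Q(sqrt(-1898)) has degree 2 over Q, and its unique nontrivial automorphism is sqrt(-1898) ↦ -sqrt(-1898). Hence Gal(Q(sqrt(-1898))/Q) = Z/2Z.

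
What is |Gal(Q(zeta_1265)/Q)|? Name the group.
|Gal(Q(zeta_1265)/Q)| = phi(1265) = 880; group ≅ (Z/1265Z)^* ≅ Z/4Z × Z/10Z × Z/22Z

The n-th cyclotomic polynomial Φ_1265(x) is the minimal polynomial of zeta_1265 over Q and has degree phi(1265) = 880. So Q(zeta_1265) is a degree-880 Galois extension with Galois group (Z/1265Z)^*. By CRT, (Z/1265Z)^* ≅ (Z/5Z)^* × (Z/11Z)^* × (Z/23Z)^*. Each prime-power unit group is (Z/5Z)^* ≅ Z/4Z; (Z/11Z)^* ≅ Z/10Z; (Z/23Z)^* ≅ Z/22Z. Hence Gal(Q(zeta_1265)/Q) ≅ Z/4Z × Z/10Z × Z/22Z.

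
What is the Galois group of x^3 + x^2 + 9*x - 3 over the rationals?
Gal(K/Q) = S_3 (symmetric group of order 6)

Compute the discriminant of x^3 + (1)*x^2 + (9)*x + (-3): Δ = -3552. Since Δ is not a rational square, the Galois group is not contained in A_3; it must be the full S_3 (irreducibility of the cubic rules out anything smaller).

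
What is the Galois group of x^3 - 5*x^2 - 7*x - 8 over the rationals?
Gal(K/Q) = S_3 (symmetric group of order 6)

Compute the discriminant of x^3 + (-5)*x^2 + (-7)*x + (-8): Δ = -8171. Since Δ is not a rational square, the Galois group is not contained in A_3; it must be the full S_3 (irreducibility of the cubic rules out anything smaller).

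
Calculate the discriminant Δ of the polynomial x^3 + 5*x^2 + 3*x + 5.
Δ = -1708

For x^3 + a x^2 + b x + c the discriminant is Δ = 18 a b c - 4 a^3 c + a^2 b^2 - 4 b^3 - 27 c^2.
Plug a = 5, b = 3, c = 5:
  18*(5)*(3)*(5) - 4*(5)^3*(5) + (5)^2*(3)^2 - 4*(3)^3 - 27*(5)^2
  = 1350 + (-2500) + 225 + (-108) + (-675)
  = -1708.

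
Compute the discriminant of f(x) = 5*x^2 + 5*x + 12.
Δ = -215

For a quadratic a x^2 + b x + c the discriminant is Δ = b^2 - 4ac = (5)^2 - 4*(5)*(12) = 25 - (240) = -215.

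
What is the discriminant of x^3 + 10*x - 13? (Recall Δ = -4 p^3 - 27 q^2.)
Δ = -8563

For a depressed cubic x^3 + p x + q the discriminant is Δ = -4 p^3 - 27 q^2 = -4*(10)^3 - 27*(-13)^2 = -4000 - 4563 = -8563.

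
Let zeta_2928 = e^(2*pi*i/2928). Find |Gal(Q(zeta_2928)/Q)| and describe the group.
|Gal(Q(zeta_2928)/Q)| = phi(2928) = 960; group ≅ (Z/2928Z)^* ≅ Z/2Z × Z/2Z × Z/4Z × Z/60Z

The n-th cyclotomic polynomial Φ_2928(x) is the minimal polynomial of zeta_2928 over Q and has degree phi(2928) = 960. So Q(zeta_2928) is a degree-960 Galois extension with Galois group (Z/2928Z)^*. By CRT, (Z/2928Z)^* ≅ (Z/16Z)^* × (Z/3Z)^* × (Z/61Z)^*. Each prime-power unit group is (Z/16Z)^* ≅ Z/2Z × Z/4Z; (Z/3Z)^* ≅ Z/2Z; (Z/61Z)^* ≅ Z/60Z. Hence Gal(Q(zeta_2928)/Q) ≅ Z/2Z × Z/2Z × Z/4Z × Z/60Z.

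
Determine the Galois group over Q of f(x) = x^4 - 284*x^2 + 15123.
Gal(K/Q) = V_4 (Klein four-group, Z/2Z × Z/2Z)

f factors as (x^2 - 71)(x^2 - 213), so the splitting field is K = Q(sqrt(71), sqrt(213)). The elements 71, 213, 15123 are all non-squares in Q, so sqrt(71) and sqrt(213) generate independent quadratic extensions. Thus [K:Q] = 4 and Gal(K/Q) is generated by the two order-2 automorphisms sqrt(71) ↦ -sqrt(71) and sqrt(213) ↦ -sqrt(213), giving V_4.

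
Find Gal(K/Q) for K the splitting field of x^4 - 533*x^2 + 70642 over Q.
Gal(K/Q) = V_4 (Klein four-group, Z/2Z × Z/2Z)

f factors as (x^2 - 286)(x^2 - 247), so the splitting field is K = Q(sqrt(286), sqrt(247)). The elements 286, 247, 70642 are all non-squares in Q, so sqrt(286) and sqrt(247) generate independent quadratic extensions. Thus [K:Q] = 4 and Gal(K/Q) is generated by the two order-2 automorphisms sqrt(286) ↦ -sqrt(286) and sqrt(247) ↦ -sqrt(247), giving V_4.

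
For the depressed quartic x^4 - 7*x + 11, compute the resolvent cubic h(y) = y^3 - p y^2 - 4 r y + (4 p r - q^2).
h(y) = y^3 - 44*y - 49

Identify coefficients: p = 0, q = -7, r = 11.
Plug into h(y) = y^3 - p y^2 - 4 r y + (4 p r - q^2):
  h(y) = y^3 - (0) y^2 - 4*(11) y + (4*(0)*(11) - (-7)^2)
       = y^3 + (0) y^2 + (-44) y + (-49).
Simplifying: h(y) = y^3 - 44*y - 49.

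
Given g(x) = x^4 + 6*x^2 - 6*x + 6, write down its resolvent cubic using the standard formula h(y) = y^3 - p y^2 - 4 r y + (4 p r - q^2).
h(y) = y^3 - 6*y^2 - 24*y + 108

Identify coefficients: p = 6, q = -6, r = 6.
Plug into h(y) = y^3 - p y^2 - 4 r y + (4 p r - q^2):
  h(y) = y^3 - (6) y^2 - 4*(6) y + (4*(6)*(6) - (-6)^2)
       = y^3 + (-6) y^2 + (-24) y + (108).
Simplifying: h(y) = y^3 - 6*y^2 - 24*y + 108.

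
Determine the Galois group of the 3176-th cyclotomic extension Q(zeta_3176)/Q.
|Gal(Q(zeta_3176)/Q)| = phi(3176) = 1584; group ≅ (Z/3176Z)^* ≅ Z/2Z × Z/2Z × Z/396Z

The n-th cyclotomic polynomial Φ_3176(x) is the minimal polynomial of zeta_3176 over Q and has degree phi(3176) = 1584. So Q(zeta_3176) is a degree-1584 Galois extension with Galois group (Z/3176Z)^*. By CRT, (Z/3176Z)^* ≅ (Z/8Z)^* × (Z/397Z)^*. Each prime-power unit group is (Z/8Z)^* ≅ Z/2Z × Z/2Z; (Z/397Z)^* ≅ Z/396Z. Hence Gal(Q(zeta_3176)/Q) ≅ Z/2Z × Z/2Z × Z/396Z.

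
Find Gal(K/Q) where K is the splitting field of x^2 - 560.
Gal(K/Q) = Z/2Z (cyclic of order 2)

x^2 - 560 is irreducible over Q since 560 is not a rational square. The splitting field Q(sqrt(560)) has degree 2 over Q, and its unique nontrivial automorphism is sqrt(560) ↦ -sqrt(560). Hence Gal(Q(sqrt(560))/Q) = Z/2Z.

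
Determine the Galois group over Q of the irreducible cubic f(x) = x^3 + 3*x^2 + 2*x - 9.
Gal(K/Q) = S_3 (symmetric group of order 6)

Compute the discriminant of x^3 + (3)*x^2 + (2)*x + (-9): Δ = -2183. Since Δ is not a rational square, the Galois group is not contained in A_3; it must be the full S_3 (irreducibility of the cubic rules out anything smaller).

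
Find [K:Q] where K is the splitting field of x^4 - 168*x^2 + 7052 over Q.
[K:Q] = 4

f factors as (x^2 - 86)(x^2 - 82); the splitting field is K = Q(sqrt(86), sqrt(82)). Since 86, 82, and 7052 are all non-squares in Q, the three subfields Q(sqrt(86)), Q(sqrt(82)), Q(sqrt(7052)) are distinct degree-2 extensions, so [K:Q] = 4 (Klein four Galois group).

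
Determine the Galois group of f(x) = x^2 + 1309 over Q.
Gal(K/Q) = Z/2Z (cyclic of order 2)

x^2 + 1309 is irreducible over Q since -1309 is not a rational square. The splitting field Q(sqrt(-1309)) has degree 2 over Q, and its unique nontrivial automorphism is sqrt(-1309) ↦ -sqrt(-1309). Hence Gal(Q(sqrt(-1309))/Q) = Z/2Z.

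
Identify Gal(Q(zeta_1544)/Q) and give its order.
|Gal(Q(zeta_1544)/Q)| = phi(1544) = 768; group ≅ (Z/1544Z)^* ≅ Z/2Z × Z/2Z × Z/192Z

The n-th cyclotomic polynomial Φ_1544(x) is the minimal polynomial of zeta_1544 over Q and has degree phi(1544) = 768. So Q(zeta_1544) is a degree-768 Galois extension with Galois group (Z/1544Z)^*. By CRT, (Z/1544Z)^* ≅ (Z/8Z)^* × (Z/193Z)^*. Each prime-power unit group is (Z/8Z)^* ≅ Z/2Z × Z/2Z; (Z/193Z)^* ≅ Z/192Z. Hence Gal(Q(zeta_1544)/Q) ≅ Z/2Z × Z/2Z × Z/192Z.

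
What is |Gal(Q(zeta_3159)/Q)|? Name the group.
|Gal(Q(zeta_3159)/Q)| = phi(3159) = 1944; group ≅ (Z/3159Z)^* ≅ Z/12Z × Z/162Z

The n-th cyclotomic polynomial Φ_3159(x) is the minimal polynomial of zeta_3159 over Q and has degree phi(3159) = 1944. So Q(zeta_3159) is a degree-1944 Galois extension with Galois group (Z/3159Z)^*. By CRT, (Z/3159Z)^* ≅ (Z/243Z)^* × (Z/13Z)^*. Each prime-power unit group is (Z/243Z)^* ≅ Z/162Z; (Z/13Z)^* ≅ Z/12Z. Hence Gal(Q(zeta_3159)/Q) ≅ Z/12Z × Z/162Z.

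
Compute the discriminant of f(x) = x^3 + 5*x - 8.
Δ = -2228

For x^3 + a x^2 + b x + c the discriminant is Δ = 18 a b c - 4 a^3 c + a^2 b^2 - 4 b^3 - 27 c^2.
Plug a = 0, b = 5, c = -8:
  18*(0)*(5)*(-8) - 4*(0)^3*(-8) + (0)^2*(5)^2 - 4*(5)^3 - 27*(-8)^2
  = 0 + (0) + 0 + (-500) + (-1728)
  = -2228.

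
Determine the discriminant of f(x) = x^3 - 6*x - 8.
Δ = -864

For a depressed cubic x^3 + p x + q the discriminant is Δ = -4 p^3 - 27 q^2 = -4*(-6)^3 - 27*(-8)^2 = 864 - 1728 = -864.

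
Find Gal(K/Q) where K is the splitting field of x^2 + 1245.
Gal(K/Q) = Z/2Z (cyclic of order 2)

x^2 + 1245 is irreducible over Q since -1245 is not a rational square. The splitting field Q(sqrt(-1245)) has degree 2 over Q, and its unique nontrivial automorphism is sqrt(-1245) ↦ -sqrt(-1245). Hence Gal(Q(sqrt(-1245))/Q) = Z/2Z.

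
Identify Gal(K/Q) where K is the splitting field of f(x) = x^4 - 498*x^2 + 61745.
Gal(K/Q) = V_4 (Klein four-group, Z/2Z × Z/2Z)

f factors as (x^2 - 265)(x^2 - 233), so the splitting field is K = Q(sqrt(265), sqrt(233)). The elements 265, 233, 61745 are all non-squares in Q, so sqrt(265) and sqrt(233) generate independent quadratic extensions. Thus [K:Q] = 4 and Gal(K/Q) is generated by the two order-2 automorphisms sqrt(265) ↦ -sqrt(265) and sqrt(233) ↦ -sqrt(233), giving V_4.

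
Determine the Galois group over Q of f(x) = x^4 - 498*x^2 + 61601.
Gal(K/Q) = V_4 (Klein four-group, Z/2Z × Z/2Z)

f factors as (x^2 - 269)(x^2 - 229), so the splitting field is K = Q(sqrt(269), sqrt(229)). The elements 269, 229, 61601 are all non-squares in Q, so sqrt(269) and sqrt(229) generate independent quadratic extensions. Thus [K:Q] = 4 and Gal(K/Q) is generated by the two order-2 automorphisms sqrt(269) ↦ -sqrt(269) and sqrt(229) ↦ -sqrt(229), giving V_4.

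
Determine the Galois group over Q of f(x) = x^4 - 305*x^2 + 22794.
Gal(K/Q) = V_4 (Klein four-group, Z/2Z × Z/2Z)

f factors as (x^2 - 131)(x^2 - 174), so the splitting field is K = Q(sqrt(131), sqrt(174)). The elements 131, 174, 22794 are all non-squares in Q, so sqrt(131) and sqrt(174) generate independent quadratic extensions. Thus [K:Q] = 4 and Gal(K/Q) is generated by the two order-2 automorphisms sqrt(131) ↦ -sqrt(131) and sqrt(174) ↦ -sqrt(174), giving V_4.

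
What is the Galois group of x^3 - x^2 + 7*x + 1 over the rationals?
Gal(K/Q) = S_3 (symmetric group of order 6)

Compute the discriminant of x^3 + (-1)*x^2 + (7)*x + (1): Δ = -1472. Since Δ is not a rational square, the Galois group is not contained in A_3; it must be the full S_3 (irreducibility of the cubic rules out anything smaller).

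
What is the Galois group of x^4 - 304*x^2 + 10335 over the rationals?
Gal(K/Q) = V_4 (Klein four-group, Z/2Z × Z/2Z)

f factors as (x^2 - 265)(x^2 - 39), so the splitting field is K = Q(sqrt(265), sqrt(39)). The elements 265, 39, 10335 are all non-squares in Q, so sqrt(265) and sqrt(39) generate independent quadratic extensions. Thus [K:Q] = 4 and Gal(K/Q) is generated by the two order-2 automorphisms sqrt(265) ↦ -sqrt(265) and sqrt(39) ↦ -sqrt(39), giving V_4.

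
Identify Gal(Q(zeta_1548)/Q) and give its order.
|Gal(Q(zeta_1548)/Q)| = phi(1548) = 504; group ≅ (Z/1548Z)^* ≅ Z/2Z × Z/6Z × Z/42Z

The n-th cyclotomic polynomial Φ_1548(x) is the minimal polynomial of zeta_1548 over Q and has degree phi(1548) = 504. So Q(zeta_1548) is a degree-504 Galois extension with Galois group (Z/1548Z)^*. By CRT, (Z/1548Z)^* ≅ (Z/4Z)^* × (Z/9Z)^* × (Z/43Z)^*. Each prime-power unit group is (Z/4Z)^* ≅ Z/2Z; (Z/9Z)^* ≅ Z/6Z; (Z/43Z)^* ≅ Z/42Z. Hence Gal(Q(zeta_1548)/Q) ≅ Z/2Z × Z/6Z × Z/42Z.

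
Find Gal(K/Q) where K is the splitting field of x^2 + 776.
Gal(K/Q) = Z/2Z (cyclic of order 2)

x^2 + 776 is irreducible over Q since -776 is not a rational square. The splitting field Q(sqrt(-776)) has degree 2 over Q, and its unique nontrivial automorphism is sqrt(-776) ↦ -sqrt(-776). Hence Gal(Q(sqrt(-776))/Q) = Z/2Z.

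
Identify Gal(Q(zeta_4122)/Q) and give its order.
|Gal(Q(zeta_4122)/Q)| = phi(4122) = 1368; group ≅ (Z/4122Z)^* ≅ Z/6Z × Z/228Z

The n-th cyclotomic polynomial Φ_4122(x) is the minimal polynomial of zeta_4122 over Q and has degree phi(4122) = 1368. So Q(zeta_4122) is a degree-1368 Galois extension with Galois group (Z/4122Z)^*. By CRT, (Z/4122Z)^* ≅ (Z/2Z)^* × (Z/9Z)^* × (Z/229Z)^*. Each prime-power unit group is (Z/2Z)^* ≅ trivial group (order 1); (Z/9Z)^* ≅ Z/6Z; (Z/229Z)^* ≅ Z/228Z. Hence Gal(Q(zeta_4122)/Q) ≅ Z/6Z × Z/228Z.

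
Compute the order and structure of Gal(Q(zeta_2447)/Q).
|Gal(Q(zeta_2447)/Q)| = phi(2447) = 2446; group ≅ (Z/2447Z)^* ≅ Z/2446Z

The n-th cyclotomic polynomial Φ_2447(x) is the minimal polynomial of zeta_2447 over Q and has degree phi(2447) = 2446. So Q(zeta_2447) is a degree-2446 Galois extension with Galois group (Z/2447Z)^*. (Z/2447Z)^* is cyclic since 2447 is an odd prime power (or 4). Hence Gal(Q(zeta_2447)/Q) ≅ Z/2446Z.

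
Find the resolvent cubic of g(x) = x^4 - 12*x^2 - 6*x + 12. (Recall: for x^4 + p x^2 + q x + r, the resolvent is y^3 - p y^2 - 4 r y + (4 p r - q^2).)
h(y) = y^3 + 12*y^2 - 48*y - 612

Identify coefficients: p = -12, q = -6, r = 12.
Plug into h(y) = y^3 - p y^2 - 4 r y + (4 p r - q^2):
  h(y) = y^3 - (-12) y^2 - 4*(12) y + (4*(-12)*(12) - (-6)^2)
       = y^3 + (12) y^2 + (-48) y + (-612).
Simplifying: h(y) = y^3 + 12*y^2 - 48*y - 612.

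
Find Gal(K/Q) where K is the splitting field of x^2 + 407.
Gal(K/Q) = Z/2Z (cyclic of order 2)

x^2 + 407 is irreducible over Q since -407 is not a rational square. The splitting field Q(sqrt(-407)) has degree 2 over Q, and its unique nontrivial automorphism is sqrt(-407) ↦ -sqrt(-407). Hence Gal(Q(sqrt(-407))/Q) = Z/2Z.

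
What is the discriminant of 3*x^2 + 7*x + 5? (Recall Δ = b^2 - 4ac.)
Δ = -11

For a quadratic a x^2 + b x + c the discriminant is Δ = b^2 - 4ac = (7)^2 - 4*(3)*(5) = 49 - (60) = -11.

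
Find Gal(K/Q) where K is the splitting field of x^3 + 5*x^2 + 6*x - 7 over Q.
Gal(K/Q) = S_3 (symmetric group of order 6)

Compute the discriminant of x^3 + (5)*x^2 + (6)*x + (-7): Δ = -1567. Since Δ is not a rational square, the Galois group is not contained in A_3; it must be the full S_3 (irreducibility of the cubic rules out anything smaller).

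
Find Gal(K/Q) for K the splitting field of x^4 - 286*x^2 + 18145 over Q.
Gal(K/Q) = V_4 (Klein four-group, Z/2Z × Z/2Z)

f factors as (x^2 - 95)(x^2 - 191), so the splitting field is K = Q(sqrt(95), sqrt(191)). The elements 95, 191, 18145 are all non-squares in Q, so sqrt(95) and sqrt(191) generate independent quadratic extensions. Thus [K:Q] = 4 and Gal(K/Q) is generated by the two order-2 automorphisms sqrt(95) ↦ -sqrt(95) and sqrt(191) ↦ -sqrt(191), giving V_4.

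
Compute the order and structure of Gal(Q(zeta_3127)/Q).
|Gal(Q(zeta_3127)/Q)| = phi(3127) = 3016; group ≅ (Z/3127Z)^* ≅ Z/52Z × Z/58Z

The n-th cyclotomic polynomial Φ_3127(x) is the minimal polynomial of zeta_3127 over Q and has degree phi(3127) = 3016. So Q(zeta_3127) is a degree-3016 Galois extension with Galois group (Z/3127Z)^*. By CRT, (Z/3127Z)^* ≅ (Z/53Z)^* × (Z/59Z)^*. Each prime-power unit group is (Z/53Z)^* ≅ Z/52Z; (Z/59Z)^* ≅ Z/58Z. Hence Gal(Q(zeta_3127)/Q) ≅ Z/52Z × Z/58Z.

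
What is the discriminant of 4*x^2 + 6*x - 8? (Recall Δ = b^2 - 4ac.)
Δ = 164

For a quadratic a x^2 + b x + c the discriminant is Δ = b^2 - 4ac = (6)^2 - 4*(4)*(-8) = 36 - (-128) = 164.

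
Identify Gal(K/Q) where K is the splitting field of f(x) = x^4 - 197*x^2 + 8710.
Gal(K/Q) = V_4 (Klein four-group, Z/2Z × Z/2Z)

f factors as (x^2 - 67)(x^2 - 130), so the splitting field is K = Q(sqrt(67), sqrt(130)). The elements 67, 130, 8710 are all non-squares in Q, so sqrt(67) and sqrt(130) generate independent quadratic extensions. Thus [K:Q] = 4 and Gal(K/Q) is generated by the two order-2 automorphisms sqrt(67) ↦ -sqrt(67) and sqrt(130) ↦ -sqrt(130), giving V_4.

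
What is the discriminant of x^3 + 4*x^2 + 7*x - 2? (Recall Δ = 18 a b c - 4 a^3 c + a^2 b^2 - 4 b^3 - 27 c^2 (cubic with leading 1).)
Δ = -1192

For x^3 + a x^2 + b x + c the discriminant is Δ = 18 a b c - 4 a^3 c + a^2 b^2 - 4 b^3 - 27 c^2.
Plug a = 4, b = 7, c = -2:
  18*(4)*(7)*(-2) - 4*(4)^3*(-2) + (4)^2*(7)^2 - 4*(7)^3 - 27*(-2)^2
  = -1008 + (512) + 784 + (-1372) + (-108)
  = -1192.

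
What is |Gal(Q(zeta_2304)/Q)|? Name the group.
|Gal(Q(zeta_2304)/Q)| = phi(2304) = 768; group ≅ (Z/2304Z)^* ≅ Z/2Z × Z/6Z × Z/64Z

The n-th cyclotomic polynomial Φ_2304(x) is the minimal polynomial of zeta_2304 over Q and has degree phi(2304) = 768. So Q(zeta_2304) is a degree-768 Galois extension with Galois group (Z/2304Z)^*. By CRT, (Z/2304Z)^* ≅ (Z/256Z)^* × (Z/9Z)^*. Each prime-power unit group is (Z/256Z)^* ≅ Z/2Z × Z/64Z; (Z/9Z)^* ≅ Z/6Z. Hence Gal(Q(zeta_2304)/Q) ≅ Z/2Z × Z/6Z × Z/64Z.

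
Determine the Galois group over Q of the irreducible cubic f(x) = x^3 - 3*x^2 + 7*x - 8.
Gal(K/Q) = S_3 (symmetric group of order 6)

Compute the discriminant of x^3 + (-3)*x^2 + (7)*x + (-8): Δ = -499. Since Δ is not a rational square, the Galois group is not contained in A_3; it must be the full S_3 (irreducibility of the cubic rules out anything smaller).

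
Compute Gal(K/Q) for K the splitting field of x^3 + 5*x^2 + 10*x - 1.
Gal(K/Q) = S_3 (symmetric group of order 6)

Compute the discriminant of x^3 + (5)*x^2 + (10)*x + (-1): Δ = -1927. Since Δ is not a rational square, the Galois group is not contained in A_3; it must be the full S_3 (irreducibility of the cubic rules out anything smaller).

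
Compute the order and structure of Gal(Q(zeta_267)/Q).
|Gal(Q(zeta_267)/Q)| = phi(267) = 176; group ≅ (Z/267Z)^* ≅ Z/2Z × Z/88Z

The n-th cyclotomic polynomial Φ_267(x) is the minimal polynomial of zeta_267 over Q and has degree phi(267) = 176. So Q(zeta_267) is a degree-176 Galois extension with Galois group (Z/267Z)^*. By CRT, (Z/267Z)^* ≅ (Z/3Z)^* × (Z/89Z)^*. Each prime-power unit group is (Z/3Z)^* ≅ Z/2Z; (Z/89Z)^* ≅ Z/88Z. Hence Gal(Q(zeta_267)/Q) ≅ Z/2Z × Z/88Z.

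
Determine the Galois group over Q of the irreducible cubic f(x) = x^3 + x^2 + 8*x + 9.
Gal(K/Q) = S_3 (symmetric group of order 6)

Compute the discriminant of x^3 + (1)*x^2 + (8)*x + (9): Δ = -2911. Since Δ is not a rational square, the Galois group is not contained in A_3; it must be the full S_3 (irreducibility of the cubic rules out anything smaller).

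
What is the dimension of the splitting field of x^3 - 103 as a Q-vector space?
[K:Q] = 6

x^3 - 103 has one real root r = 103^(1/3) and two complex roots r*zeta_3, r*zeta_3^2 where zeta_3 = e^(2*pi*i/3). The splitting field is Q(r, zeta_3). [Q(r):Q] = 3 and [Q(zeta_3):Q] = 2 with gcd = 1, so [Q(r, zeta_3):Q] = 3 * 2 = 6.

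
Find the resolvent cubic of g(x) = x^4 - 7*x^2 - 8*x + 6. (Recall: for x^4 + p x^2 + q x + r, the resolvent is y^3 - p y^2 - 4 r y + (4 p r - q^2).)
h(y) = y^3 + 7*y^2 - 24*y - 232

Identify coefficients: p = -7, q = -8, r = 6.
Plug into h(y) = y^3 - p y^2 - 4 r y + (4 p r - q^2):
  h(y) = y^3 - (-7) y^2 - 4*(6) y + (4*(-7)*(6) - (-8)^2)
       = y^3 + (7) y^2 + (-24) y + (-232).
Simplifying: h(y) = y^3 + 7*y^2 - 24*y - 232.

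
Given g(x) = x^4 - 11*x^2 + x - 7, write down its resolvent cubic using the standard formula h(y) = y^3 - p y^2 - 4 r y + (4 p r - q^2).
h(y) = y^3 + 11*y^2 + 28*y + 307

Identify coefficients: p = -11, q = 1, r = -7.
Plug into h(y) = y^3 - p y^2 - 4 r y + (4 p r - q^2):
  h(y) = y^3 - (-11) y^2 - 4*(-7) y + (4*(-11)*(-7) - (1)^2)
       = y^3 + (11) y^2 + (28) y + (307).
Simplifying: h(y) = y^3 + 11*y^2 + 28*y + 307.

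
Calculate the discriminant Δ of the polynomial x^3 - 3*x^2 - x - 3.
Δ = -716

For x^3 + a x^2 + b x + c the discriminant is Δ = 18 a b c - 4 a^3 c + a^2 b^2 - 4 b^3 - 27 c^2.
Plug a = -3, b = -1, c = -3:
  18*(-3)*(-1)*(-3) - 4*(-3)^3*(-3) + (-3)^2*(-1)^2 - 4*(-1)^3 - 27*(-3)^2
  = -162 + (-324) + 9 + (4) + (-243)
  = -716.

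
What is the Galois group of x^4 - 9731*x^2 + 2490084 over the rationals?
Gal(K/Q) = Z/2Z (cyclic of order 2)

f factors as (x^2 - 263)(x^2 - 9468), so the splitting field is K = Q(sqrt(263), sqrt(9468)). The squarefree part of 263 is 263 and the squarefree part of 9468 is also 263, so sqrt(263) and sqrt(9468) are both rational multiples of sqrt(263). Hence Q(sqrt(263)) = Q(sqrt(9468)) = Q(sqrt(263)), and the splitting field collapses to a single degree-2 extension with Galois group Z/2Z.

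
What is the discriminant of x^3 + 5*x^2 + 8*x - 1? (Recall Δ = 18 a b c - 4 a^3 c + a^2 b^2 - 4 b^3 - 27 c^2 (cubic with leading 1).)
Δ = -695

For x^3 + a x^2 + b x + c the discriminant is Δ = 18 a b c - 4 a^3 c + a^2 b^2 - 4 b^3 - 27 c^2.
Plug a = 5, b = 8, c = -1:
  18*(5)*(8)*(-1) - 4*(5)^3*(-1) + (5)^2*(8)^2 - 4*(8)^3 - 27*(-1)^2
  = -720 + (500) + 1600 + (-2048) + (-27)
  = -695.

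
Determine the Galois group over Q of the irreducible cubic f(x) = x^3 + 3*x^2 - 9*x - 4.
Gal(K/Q) = S_3 (symmetric group of order 6)

Compute the discriminant of x^3 + (3)*x^2 + (-9)*x + (-4): Δ = 5589. Since Δ is not a rational square, the Galois group is not contained in A_3; it must be the full S_3 (irreducibility of the cubic rules out anything smaller).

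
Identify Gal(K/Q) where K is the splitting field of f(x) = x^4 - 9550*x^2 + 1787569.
Gal(K/Q) = Z/2Z (cyclic of order 2)

f factors as (x^2 - 9359)(x^2 - 191), so the splitting field is K = Q(sqrt(9359), sqrt(191)). The squarefree part of 9359 is 191 and the squarefree part of 191 is also 191, so sqrt(9359) and sqrt(191) are both rational multiples of sqrt(191). Hence Q(sqrt(9359)) = Q(sqrt(191)) = Q(sqrt(191)), and the splitting field collapses to a single degree-2 extension with Galois group Z/2Z.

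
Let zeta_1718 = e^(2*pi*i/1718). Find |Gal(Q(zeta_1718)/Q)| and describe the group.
|Gal(Q(zeta_1718)/Q)| = phi(1718) = 858; group ≅ (Z/1718Z)^* ≅ Z/858Z

The n-th cyclotomic polynomial Φ_1718(x) is the minimal polynomial of zeta_1718 over Q and has degree phi(1718) = 858. So Q(zeta_1718) is a degree-858 Galois extension with Galois group (Z/1718Z)^*. By CRT, (Z/1718Z)^* ≅ (Z/2Z)^* × (Z/859Z)^*. Each prime-power unit group is (Z/2Z)^* ≅ trivial group (order 1); (Z/859Z)^* ≅ Z/858Z. Hence Gal(Q(zeta_1718)/Q) ≅ Z/858Z.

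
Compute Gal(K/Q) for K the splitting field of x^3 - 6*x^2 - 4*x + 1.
Gal(K/Q) = S_3 (symmetric group of order 6)

Compute the discriminant of x^3 + (-6)*x^2 + (-4)*x + (1): Δ = 2101. Since Δ is not a rational square, the Galois group is not contained in A_3; it must be the full S_3 (irreducibility of the cubic rules out anything smaller).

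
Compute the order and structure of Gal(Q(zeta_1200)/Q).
|Gal(Q(zeta_1200)/Q)| = phi(1200) = 320; group ≅ (Z/1200Z)^* ≅ Z/2Z × Z/2Z × Z/4Z × Z/20Z

The n-th cyclotomic polynomial Φ_1200(x) is the minimal polynomial of zeta_1200 over Q and has degree phi(1200) = 320. So Q(zeta_1200) is a degree-320 Galois extension with Galois group (Z/1200Z)^*. By CRT, (Z/1200Z)^* ≅ (Z/16Z)^* × (Z/3Z)^* × (Z/25Z)^*. Each prime-power unit group is (Z/16Z)^* ≅ Z/2Z × Z/4Z; (Z/3Z)^* ≅ Z/2Z; (Z/25Z)^* ≅ Z/20Z. Hence Gal(Q(zeta_1200)/Q) ≅ Z/2Z × Z/2Z × Z/4Z × Z/20Z.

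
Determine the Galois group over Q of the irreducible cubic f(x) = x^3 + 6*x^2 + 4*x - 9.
Gal(K/Q) = S_3 (symmetric group of order 6)

Compute the discriminant of x^3 + (6)*x^2 + (4)*x + (-9): Δ = 2021. Since Δ is not a rational square, the Galois group is not contained in A_3; it must be the full S_3 (irreducibility of the cubic rules out anything smaller).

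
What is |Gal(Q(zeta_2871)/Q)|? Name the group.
|Gal(Q(zeta_2871)/Q)| = phi(2871) = 1680; group ≅ (Z/2871Z)^* ≅ Z/6Z × Z/10Z × Z/28Z

The n-th cyclotomic polynomial Φ_2871(x) is the minimal polynomial of zeta_2871 over Q and has degree phi(2871) = 1680. So Q(zeta_2871) is a degree-1680 Galois extension with Galois group (Z/2871Z)^*. By CRT, (Z/2871Z)^* ≅ (Z/9Z)^* × (Z/11Z)^* × (Z/29Z)^*. Each prime-power unit group is (Z/9Z)^* ≅ Z/6Z; (Z/11Z)^* ≅ Z/10Z; (Z/29Z)^* ≅ Z/28Z. Hence Gal(Q(zeta_2871)/Q) ≅ Z/6Z × Z/10Z × Z/28Z.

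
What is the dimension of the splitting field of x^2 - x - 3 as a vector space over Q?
[K:Q] = 2

The discriminant of x^2 + (-1)*x + (-3) is b^2 - 4c = 1 - (-12) = 13. Since 13 is not a perfect square in Q, the polynomial is irreducible over Q. Its two roots generate a degree-2 extension, so [K:Q] = 2.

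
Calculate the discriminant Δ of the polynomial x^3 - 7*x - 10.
Δ = -1328

For a depressed cubic x^3 + p x + q the discriminant is Δ = -4 p^3 - 27 q^2 = -4*(-7)^3 - 27*(-10)^2 = 1372 - 2700 = -1328.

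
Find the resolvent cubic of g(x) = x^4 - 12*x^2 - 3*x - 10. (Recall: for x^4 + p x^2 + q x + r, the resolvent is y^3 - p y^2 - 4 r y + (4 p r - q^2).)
h(y) = y^3 + 12*y^2 + 40*y + 471

Identify coefficients: p = -12, q = -3, r = -10.
Plug into h(y) = y^3 - p y^2 - 4 r y + (4 p r - q^2):
  h(y) = y^3 - (-12) y^2 - 4*(-10) y + (4*(-12)*(-10) - (-3)^2)
       = y^3 + (12) y^2 + (40) y + (471).
Simplifying: h(y) = y^3 + 12*y^2 + 40*y + 471.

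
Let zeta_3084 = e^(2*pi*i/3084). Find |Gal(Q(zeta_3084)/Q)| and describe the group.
|Gal(Q(zeta_3084)/Q)| = phi(3084) = 1024; group ≅ (Z/3084Z)^* ≅ Z/2Z × Z/2Z × Z/256Z

The n-th cyclotomic polynomial Φ_3084(x) is the minimal polynomial of zeta_3084 over Q and has degree phi(3084) = 1024. So Q(zeta_3084) is a degree-1024 Galois extension with Galois group (Z/3084Z)^*. By CRT, (Z/3084Z)^* ≅ (Z/4Z)^* × (Z/3Z)^* × (Z/257Z)^*. Each prime-power unit group is (Z/4Z)^* ≅ Z/2Z; (Z/3Z)^* ≅ Z/2Z; (Z/257Z)^* ≅ Z/256Z. Hence Gal(Q(zeta_3084)/Q) ≅ Z/2Z × Z/2Z × Z/256Z.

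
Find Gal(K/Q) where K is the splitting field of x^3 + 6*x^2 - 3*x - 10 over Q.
Gal(K/Q) = S_3 (symmetric group of order 6)

Compute the discriminant of x^3 + (6)*x^2 + (-3)*x + (-10): Δ = 9612. Since Δ is not a rational square, the Galois group is not contained in A_3; it must be the full S_3 (irreducibility of the cubic rules out anything smaller).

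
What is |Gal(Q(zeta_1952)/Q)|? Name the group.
|Gal(Q(zeta_1952)/Q)| = phi(1952) = 960; group ≅ (Z/1952Z)^* ≅ Z/2Z × Z/8Z × Z/60Z

The n-th cyclotomic polynomial Φ_1952(x) is the minimal polynomial of zeta_1952 over Q and has degree phi(1952) = 960. So Q(zeta_1952) is a degree-960 Galois extension with Galois group (Z/1952Z)^*. By CRT, (Z/1952Z)^* ≅ (Z/32Z)^* × (Z/61Z)^*. Each prime-power unit group is (Z/32Z)^* ≅ Z/2Z × Z/8Z; (Z/61Z)^* ≅ Z/60Z. Hence Gal(Q(zeta_1952)/Q) ≅ Z/2Z × Z/8Z × Z/60Z.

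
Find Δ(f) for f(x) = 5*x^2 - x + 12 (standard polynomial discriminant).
Δ = -239

For a quadratic a x^2 + b x + c the discriminant is Δ = b^2 - 4ac = (-1)^2 - 4*(5)*(12) = 1 - (240) = -239.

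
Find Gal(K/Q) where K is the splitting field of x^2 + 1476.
Gal(K/Q) = Z/2Z (cyclic of order 2)

x^2 + 1476 is irreducible over Q since -1476 is not a rational square. The splitting field Q(sqrt(-1476)) has degree 2 over Q, and its unique nontrivial automorphism is sqrt(-1476) ↦ -sqrt(-1476). Hence Gal(Q(sqrt(-1476))/Q) = Z/2Z.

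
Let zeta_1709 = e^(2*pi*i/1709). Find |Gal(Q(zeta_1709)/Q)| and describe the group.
|Gal(Q(zeta_1709)/Q)| = phi(1709) = 1708; group ≅ (Z/1709Z)^* ≅ Z/1708Z

The n-th cyclotomic polynomial Φ_1709(x) is the minimal polynomial of zeta_1709 over Q and has degree phi(1709) = 1708. So Q(zeta_1709) is a degree-1708 Galois extension with Galois group (Z/1709Z)^*. (Z/1709Z)^* is cyclic since 1709 is an odd prime power (or 4). Hence Gal(Q(zeta_1709)/Q) ≅ Z/1708Z.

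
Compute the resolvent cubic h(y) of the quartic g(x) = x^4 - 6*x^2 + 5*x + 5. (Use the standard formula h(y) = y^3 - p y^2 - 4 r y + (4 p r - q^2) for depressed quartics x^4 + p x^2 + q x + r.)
h(y) = y^3 + 6*y^2 - 20*y - 145

Identify coefficients: p = -6, q = 5, r = 5.
Plug into h(y) = y^3 - p y^2 - 4 r y + (4 p r - q^2):
  h(y) = y^3 - (-6) y^2 - 4*(5) y + (4*(-6)*(5) - (5)^2)
       = y^3 + (6) y^2 + (-20) y + (-145).
Simplifying: h(y) = y^3 + 6*y^2 - 20*y - 145.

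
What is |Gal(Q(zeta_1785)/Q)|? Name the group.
|Gal(Q(zeta_1785)/Q)| = phi(1785) = 768; group ≅ (Z/1785Z)^* ≅ Z/2Z × Z/4Z × Z/6Z × Z/16Z

The n-th cyclotomic polynomial Φ_1785(x) is the minimal polynomial of zeta_1785 over Q and has degree phi(1785) = 768. So Q(zeta_1785) is a degree-768 Galois extension with Galois group (Z/1785Z)^*. By CRT, (Z/1785Z)^* ≅ (Z/3Z)^* × (Z/5Z)^* × (Z/7Z)^* × (Z/17Z)^*. Each prime-power unit group is (Z/3Z)^* ≅ Z/2Z; (Z/5Z)^* ≅ Z/4Z; (Z/7Z)^* ≅ Z/6Z; (Z/17Z)^* ≅ Z/16Z. Hence Gal(Q(zeta_1785)/Q) ≅ Z/2Z × Z/4Z × Z/6Z × Z/16Z.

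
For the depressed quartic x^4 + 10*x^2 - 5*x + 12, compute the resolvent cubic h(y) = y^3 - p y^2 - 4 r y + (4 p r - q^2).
h(y) = y^3 - 10*y^2 - 48*y + 455

Identify coefficients: p = 10, q = -5, r = 12.
Plug into h(y) = y^3 - p y^2 - 4 r y + (4 p r - q^2):
  h(y) = y^3 - (10) y^2 - 4*(12) y + (4*(10)*(12) - (-5)^2)
       = y^3 + (-10) y^2 + (-48) y + (455).
Simplifying: h(y) = y^3 - 10*y^2 - 48*y + 455.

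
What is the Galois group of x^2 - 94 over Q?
Gal(K/Q) = Z/2Z (cyclic of order 2)

x^2 - 94 is irreducible over Q since 94 is not a rational square. The splitting field Q(sqrt(94)) has degree 2 over Q, and its unique nontrivial automorphism is sqrt(94) ↦ -sqrt(94). Hence Gal(Q(sqrt(94))/Q) = Z/2Z.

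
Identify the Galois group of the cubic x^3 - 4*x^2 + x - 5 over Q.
Gal(K/Q) = S_3 (symmetric group of order 6)

Compute the discriminant of x^3 + (-4)*x^2 + (1)*x + (-5): Δ = -1583. Since Δ is not a rational square, the Galois group is not contained in A_3; it must be the full S_3 (irreducibility of the cubic rules out anything smaller).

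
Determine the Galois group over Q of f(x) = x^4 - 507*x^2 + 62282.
Gal(K/Q) = V_4 (Klein four-group, Z/2Z × Z/2Z)

f factors as (x^2 - 209)(x^2 - 298), so the splitting field is K = Q(sqrt(209), sqrt(298)). The elements 209, 298, 62282 are all non-squares in Q, so sqrt(209) and sqrt(298) generate independent quadratic extensions. Thus [K:Q] = 4 and Gal(K/Q) is generated by the two order-2 automorphisms sqrt(209) ↦ -sqrt(209) and sqrt(298) ↦ -sqrt(298), giving V_4.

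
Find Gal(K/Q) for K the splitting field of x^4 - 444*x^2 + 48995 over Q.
Gal(K/Q) = V_4 (Klein four-group, Z/2Z × Z/2Z)

f factors as (x^2 - 205)(x^2 - 239), so the splitting field is K = Q(sqrt(205), sqrt(239)). The elements 205, 239, 48995 are all non-squares in Q, so sqrt(205) and sqrt(239) generate independent quadratic extensions. Thus [K:Q] = 4 and Gal(K/Q) is generated by the two order-2 automorphisms sqrt(205) ↦ -sqrt(205) and sqrt(239) ↦ -sqrt(239), giving V_4.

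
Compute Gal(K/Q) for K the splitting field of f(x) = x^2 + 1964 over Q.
Gal(K/Q) = Z/2Z (cyclic of order 2)

x^2 + 1964 is irreducible over Q since -1964 is not a rational square. The splitting field Q(sqrt(-1964)) has degree 2 over Q, and its unique nontrivial automorphism is sqrt(-1964) ↦ -sqrt(-1964). Hence Gal(Q(sqrt(-1964))/Q) = Z/2Z.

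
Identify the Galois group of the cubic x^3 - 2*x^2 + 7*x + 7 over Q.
Gal(K/Q) = S_3 (symmetric group of order 6)

Compute the discriminant of x^3 + (-2)*x^2 + (7)*x + (7): Δ = -4039. Since Δ is not a rational square, the Galois group is not contained in A_3; it must be the full S_3 (irreducibility of the cubic rules out anything smaller).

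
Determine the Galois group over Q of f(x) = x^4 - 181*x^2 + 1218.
Gal(K/Q) = V_4 (Klein four-group, Z/2Z × Z/2Z)

f factors as (x^2 - 174)(x^2 - 7), so the splitting field is K = Q(sqrt(174), sqrt(7)). The elements 174, 7, 1218 are all non-squares in Q, so sqrt(174) and sqrt(7) generate independent quadratic extensions. Thus [K:Q] = 4 and Gal(K/Q) is generated by the two order-2 automorphisms sqrt(174) ↦ -sqrt(174) and sqrt(7) ↦ -sqrt(7), giving V_4.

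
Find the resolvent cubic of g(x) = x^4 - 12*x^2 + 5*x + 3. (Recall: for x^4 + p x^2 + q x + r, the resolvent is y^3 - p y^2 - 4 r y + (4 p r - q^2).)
h(y) = y^3 + 12*y^2 - 12*y - 169

Identify coefficients: p = -12, q = 5, r = 3.
Plug into h(y) = y^3 - p y^2 - 4 r y + (4 p r - q^2):
  h(y) = y^3 - (-12) y^2 - 4*(3) y + (4*(-12)*(3) - (5)^2)
       = y^3 + (12) y^2 + (-12) y + (-169).
Simplifying: h(y) = y^3 + 12*y^2 - 12*y - 169.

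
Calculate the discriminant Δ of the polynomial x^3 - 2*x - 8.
Δ = -1696

For a depressed cubic x^3 + p x + q the discriminant is Δ = -4 p^3 - 27 q^2 = -4*(-2)^3 - 27*(-8)^2 = 32 - 1728 = -1696.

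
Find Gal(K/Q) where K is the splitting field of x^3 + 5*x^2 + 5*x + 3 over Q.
Gal(K/Q) = S_3 (symmetric group of order 6)

Compute the discriminant of x^3 + (5)*x^2 + (5)*x + (3): Δ = -268. Since Δ is not a rational square, the Galois group is not contained in A_3; it must be the full S_3 (irreducibility of the cubic rules out anything smaller).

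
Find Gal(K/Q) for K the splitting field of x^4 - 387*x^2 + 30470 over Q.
Gal(K/Q) = V_4 (Klein four-group, Z/2Z × Z/2Z)

f factors as (x^2 - 277)(x^2 - 110), so the splitting field is K = Q(sqrt(277), sqrt(110)). The elements 277, 110, 30470 are all non-squares in Q, so sqrt(277) and sqrt(110) generate independent quadratic extensions. Thus [K:Q] = 4 and Gal(K/Q) is generated by the two order-2 automorphisms sqrt(277) ↦ -sqrt(277) and sqrt(110) ↦ -sqrt(110), giving V_4.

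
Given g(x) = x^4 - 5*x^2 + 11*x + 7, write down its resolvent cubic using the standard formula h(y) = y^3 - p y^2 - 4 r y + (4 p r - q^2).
h(y) = y^3 + 5*y^2 - 28*y - 261

Identify coefficients: p = -5, q = 11, r = 7.
Plug into h(y) = y^3 - p y^2 - 4 r y + (4 p r - q^2):
  h(y) = y^3 - (-5) y^2 - 4*(7) y + (4*(-5)*(7) - (11)^2)
       = y^3 + (5) y^2 + (-28) y + (-261).
Simplifying: h(y) = y^3 + 5*y^2 - 28*y - 261.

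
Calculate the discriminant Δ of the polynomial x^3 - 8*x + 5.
Δ = 1373

For a depressed cubic x^3 + p x + q the discriminant is Δ = -4 p^3 - 27 q^2 = -4*(-8)^3 - 27*(5)^2 = 2048 - 675 = 1373.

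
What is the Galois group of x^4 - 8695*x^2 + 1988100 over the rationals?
Gal(K/Q) = Z/2Z (cyclic of order 2)

f factors as (x^2 - 8460)(x^2 - 235), so the splitting field is K = Q(sqrt(8460), sqrt(235)). The squarefree part of 8460 is 235 and the squarefree part of 235 is also 235, so sqrt(8460) and sqrt(235) are both rational multiples of sqrt(235). Hence Q(sqrt(8460)) = Q(sqrt(235)) = Q(sqrt(235)), and the splitting field collapses to a single degree-2 extension with Galois group Z/2Z.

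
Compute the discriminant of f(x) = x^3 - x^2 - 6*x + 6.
Δ = 600

For x^3 + a x^2 + b x + c the discriminant is Δ = 18 a b c - 4 a^3 c + a^2 b^2 - 4 b^3 - 27 c^2.
Plug a = -1, b = -6, c = 6:
  18*(-1)*(-6)*(6) - 4*(-1)^3*(6) + (-1)^2*(-6)^2 - 4*(-6)^3 - 27*(6)^2
  = 648 + (24) + 36 + (864) + (-972)
  = 600.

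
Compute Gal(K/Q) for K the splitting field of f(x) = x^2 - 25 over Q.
Gal(K/Q) = trivial group (order 1)

x^2 - 25 factors as (x - 5)(x + 5) over Q, so its splitting field is Q itself and the Galois group is trivial.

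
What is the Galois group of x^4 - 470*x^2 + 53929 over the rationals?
Gal(K/Q) = V_4 (Klein four-group, Z/2Z × Z/2Z)

f factors as (x^2 - 199)(x^2 - 271), so the splitting field is K = Q(sqrt(199), sqrt(271)). The elements 199, 271, 53929 are all non-squares in Q, so sqrt(199) and sqrt(271) generate independent quadratic extensions. Thus [K:Q] = 4 and Gal(K/Q) is generated by the two order-2 automorphisms sqrt(199) ↦ -sqrt(199) and sqrt(271) ↦ -sqrt(271), giving V_4.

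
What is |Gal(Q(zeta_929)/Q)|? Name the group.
|Gal(Q(zeta_929)/Q)| = phi(929) = 928; group ≅ (Z/929Z)^* ≅ Z/928Z

The n-th cyclotomic polynomial Φ_929(x) is the minimal polynomial of zeta_929 over Q and has degree phi(929) = 928. So Q(zeta_929) is a degree-928 Galois extension with Galois group (Z/929Z)^*. (Z/929Z)^* is cyclic since 929 is an odd prime power (or 4). Hence Gal(Q(zeta_929)/Q) ≅ Z/928Z.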